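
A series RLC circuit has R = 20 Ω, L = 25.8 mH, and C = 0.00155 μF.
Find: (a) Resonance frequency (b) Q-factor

Step 1 — Resonance condition Im(Z)=0 gives ω₀ = 1/√(LC).
Step 2 — ω₀ = 1/√(0.0258·1.55e-09) = 1.581e+05 rad/s.
Step 3 — f₀ = ω₀/(2π) = 2.517e+04 Hz.
Step 4 — Series Q: Q = ω₀L/R = 1.581e+05·0.0258/20 = 204.

(a) f₀ = 2.517e+04 Hz  (b) Q = 204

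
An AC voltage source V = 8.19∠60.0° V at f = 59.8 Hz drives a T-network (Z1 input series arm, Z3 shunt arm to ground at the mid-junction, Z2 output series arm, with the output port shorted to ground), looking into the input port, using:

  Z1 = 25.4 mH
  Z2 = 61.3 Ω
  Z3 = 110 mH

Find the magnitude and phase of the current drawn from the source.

Step 1 — Angular frequency: ω = 2π·f = 2π·59.8 = 375.7 rad/s.
Step 2 — Component impedances:
  Z1: Z = jωL = j·375.7·0.0254 = 0 + j9.544 Ω
  Z2: Z = R = 61.3 Ω
  Z3: Z = jωL = j·375.7·0.11 = 0 + j41.33 Ω
Step 3 — With the output port shorted to ground, the output series arm Z2 runs from the junction to ground; the shunt arm Z3 also runs from the junction to ground. They appear in parallel: Z3 || Z2 = 19.16 + j28.41 Ω.
Step 4 — Series with input arm Z1: Z_in = Z1 + (Z3 || Z2) = 19.16 + j37.96 Ω = 42.52∠63.2° Ω.
Step 5 — Source phasor: V = 8.19∠60.0° V = 4.095 + j7.093 V.
Step 6 — Ohm's law: I = V / Z_total = (4.095 + j7.093) / (19.16 + j37.96) = 0.1923 - j0.01082 A.
Step 7 — Convert to polar: |I| = 0.1926 A, ∠I = -3.2°.

I = 0.1926∠-3.2° A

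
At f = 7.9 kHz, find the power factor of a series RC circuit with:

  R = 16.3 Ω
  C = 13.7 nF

Step 1 — Angular frequency: ω = 2π·f = 2π·7900 = 4.964e+04 rad/s.
Step 2 — Component impedances:
  R: Z = R = 16.3 Ω
  C: Z = 1/(jωC) = -j/(ω·C) = 0 - j1471 Ω
Step 3 — Series combination: Z_total = R + C = 16.3 - j1471 Ω = 1471∠-89.4° Ω.
Step 4 — Power factor: PF = cos(φ) = Re(Z)/|Z| = 16.3/1471 = 0.01108.
Step 5 — Type: Im(Z) = -1471 ⇒ leading (phase φ = -89.4°).

PF = 0.01108 (leading, φ = -89.4°)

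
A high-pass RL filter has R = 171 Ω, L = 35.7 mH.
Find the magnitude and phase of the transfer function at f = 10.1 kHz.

Step 1 — Angular frequency: ω = 2π·1.01e+04 = 6.346e+04 rad/s.
Step 2 — Transfer function: H(jω) = jωL/(R + jωL).
Step 3 — Numerator jωL = j·2266; denominator R + jωL = 171 + j2266.
Step 4 — H = 0.9943 + j0.07505.
Step 5 — Magnitude: |H| = 0.9972 (-0.0 dB); phase: φ = 4.3°.

|H| = 0.9972 (-0.0 dB), φ = 4.3°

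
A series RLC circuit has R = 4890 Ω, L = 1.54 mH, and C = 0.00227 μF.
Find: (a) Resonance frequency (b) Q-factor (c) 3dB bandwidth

Step 1 — Resonance: ω₀ = 1/√(LC) = 1/√(0.00154·2.27e-09) = 5.348e+05 rad/s.
Step 2 — f₀ = ω₀/(2π) = 8.512e+04 Hz.
Step 3 — Series Q: Q = ω₀L/R = 5.348e+05·0.00154/4890 = 0.1684.
Step 4 — Bandwidth: Δω = ω₀/Q = 3.175e+06 rad/s; BW = Δω/(2π) = 5.054e+05 Hz.

(a) f₀ = 8.512e+04 Hz  (b) Q = 0.1684  (c) BW = 5.054e+05 Hz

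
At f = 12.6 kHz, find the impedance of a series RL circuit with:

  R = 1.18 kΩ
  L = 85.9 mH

Step 1 — Angular frequency: ω = 2π·f = 2π·1.26e+04 = 7.917e+04 rad/s.
Step 2 — Component impedances:
  R: Z = R = 1180 Ω
  L: Z = jωL = j·7.917e+04·0.0859 = 0 + j6801 Ω
Step 3 — Series combination: Z_total = R + L = 1180 + j6801 Ω = 6902∠80.2° Ω.

Z = 1180 + j6801 Ω = 6902∠80.2° Ω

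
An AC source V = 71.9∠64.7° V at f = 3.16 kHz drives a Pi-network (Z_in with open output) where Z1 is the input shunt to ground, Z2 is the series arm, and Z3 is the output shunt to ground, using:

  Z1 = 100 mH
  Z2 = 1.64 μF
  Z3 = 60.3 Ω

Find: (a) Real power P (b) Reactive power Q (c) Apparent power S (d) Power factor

Step 1 — Angular frequency: ω = 2π·f = 2π·3160 = 1.985e+04 rad/s.
Step 2 — Component impedances:
  Z1: Z = jωL = j·1.985e+04·0.1 = 0 + j1985 Ω
  Z2: Z = 1/(jωC) = -j/(ω·C) = 0 - j30.71 Ω
  Z3: Z = R = 60.3 Ω
Step 3 — With open output, the series arm Z2 and the output shunt Z3 appear in series to ground: Z2 + Z3 = 60.3 - j30.71 Ω.
Step 4 — Parallel with input shunt Z1: Z_in = Z1 || (Z2 + Z3) = 62.15 - j29.28 Ω = 68.7∠-25.2° Ω.
Step 5 — Source phasor: V = 71.9∠64.7° V = 30.73 + j65 V.
Step 6 — Current: I = V / Z = 0.001411 + j1.047 A = 1.047∠89.9° A.
Step 7 — Complex power: S = V·I* = 68.07 - j32.07 VA.
Step 8 — Real power: P = Re(S) = 68.07 W.
Step 9 — Reactive power: Q = Im(S) = -32.07 VAR.
Step 10 — Apparent power: |S| = 75.25 VA.
Step 11 — Power factor: PF = P/|S| = 0.9047 (leading).

(a) P = 68.07 W  (b) Q = -32.07 VAR  (c) S = 75.25 VA  (d) PF = 0.9047 (leading)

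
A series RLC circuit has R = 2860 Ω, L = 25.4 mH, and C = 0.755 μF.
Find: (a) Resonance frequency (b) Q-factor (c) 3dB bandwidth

Step 1 — Resonance condition Im(Z)=0 gives ω₀ = 1/√(LC).
Step 2 — ω₀ = 1/√(0.0254·7.55e-07) = 7221 rad/s.
Step 3 — f₀ = ω₀/(2π) = 1149 Hz.
Step 4 — Series Q: Q = ω₀L/R = 7221·0.0254/2860 = 0.06413.
Step 5 — 3dB bandwidth: Δω = ω₀/Q = 1.126e+05 rad/s; BW = Δω/(2π) = 1.792e+04 Hz.

(a) f₀ = 1149 Hz  (b) Q = 0.06413  (c) BW = 1.792e+04 Hz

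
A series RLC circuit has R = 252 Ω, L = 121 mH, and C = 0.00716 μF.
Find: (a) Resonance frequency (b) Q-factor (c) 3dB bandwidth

Step 1 — Resonance: ω₀ = 1/√(LC) = 1/√(0.121·7.16e-09) = 3.397e+04 rad/s.
Step 2 — f₀ = ω₀/(2π) = 5407 Hz.
Step 3 — Series Q: Q = ω₀L/R = 3.397e+04·0.121/252 = 16.31.
Step 4 — Bandwidth: Δω = ω₀/Q = 2083 rad/s; BW = Δω/(2π) = 331.5 Hz.

(a) f₀ = 5407 Hz  (b) Q = 16.31  (c) BW = 331.5 Hz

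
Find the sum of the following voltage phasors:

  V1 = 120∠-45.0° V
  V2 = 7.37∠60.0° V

Step 1 — Convert each phasor to rectangular form:
  V1 = 120·(cos(-45.0°) + j·sin(-45.0°)) = 84.85 - j84.85 V
  V2 = 7.37·(cos(60.0°) + j·sin(60.0°)) = 3.685 + j6.383 V
Step 2 — Sum components: V_total = 88.54 - j78.47 V.
Step 3 — Convert to polar: |V_total| = 118.3 V, ∠V_total = -41.6°.

V_total = 118.3∠-41.6° V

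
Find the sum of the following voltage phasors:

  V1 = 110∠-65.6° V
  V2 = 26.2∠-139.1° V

Step 1 — Convert each phasor to rectangular form:
  V1 = 110·(cos(-65.6°) + j·sin(-65.6°)) = 45.44 - j100.2 V
  V2 = 26.2·(cos(-139.1°) + j·sin(-139.1°)) = -19.8 - j17.15 V
Step 2 — Sum components: V_total = 25.64 - j117.3 V.
Step 3 — Convert to polar: |V_total| = 120.1 V, ∠V_total = -77.7°.

V_total = 120.1∠-77.7° V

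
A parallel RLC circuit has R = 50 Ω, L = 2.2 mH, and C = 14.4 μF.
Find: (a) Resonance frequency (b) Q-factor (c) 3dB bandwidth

Step 1 — Resonance: ω₀ = 1/√(LC) = 1/√(0.0022·1.44e-05) = 5618 rad/s.
Step 2 — f₀ = ω₀/(2π) = 894.2 Hz.
Step 3 — Parallel Q: Q = R/(ω₀L) = 50/(5618·0.0022) = 4.045.
Step 4 — Bandwidth: Δω = ω₀/Q = 1389 rad/s; BW = Δω/(2π) = 221 Hz.

(a) f₀ = 894.2 Hz  (b) Q = 4.045  (c) BW = 221 Hz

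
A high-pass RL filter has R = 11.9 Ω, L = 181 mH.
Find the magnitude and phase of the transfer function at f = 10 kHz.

Step 1 — Angular frequency: ω = 2π·1e+04 = 6.283e+04 rad/s.
Step 2 — Transfer function: H(jω) = jωL/(R + jωL).
Step 3 — Numerator jωL = j·1.137e+04; denominator R + jωL = 11.9 + j1.137e+04.
Step 4 — H = 1 + j0.001046.
Step 5 — Magnitude: |H| = 1 (-0.0 dB); phase: φ = 0.1°.

|H| = 1 (-0.0 dB), φ = 0.1°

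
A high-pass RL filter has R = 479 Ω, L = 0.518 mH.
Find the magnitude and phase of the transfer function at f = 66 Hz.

Step 1 — Angular frequency: ω = 2π·66 = 414.7 rad/s.
Step 2 — Transfer function: H(jω) = jωL/(R + jωL).
Step 3 — Numerator jωL = j·0.2148; denominator R + jωL = 479 + j0.2148.
Step 4 — H = 2.011e-07 + j0.0004485.
Step 5 — Magnitude: |H| = 0.0004485 (-67.0 dB); phase: φ = 90.0°.

|H| = 0.0004485 (-67.0 dB), φ = 90.0°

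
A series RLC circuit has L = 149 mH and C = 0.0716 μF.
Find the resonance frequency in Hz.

Step 1 — Resonance condition Im(Z)=0 gives ω₀ = 1/√(LC).
Step 2 — ω₀ = 1/√(0.149·7.16e-08) = 9682 rad/s.
Step 3 — f₀ = ω₀/(2π) = 1541 Hz.

f₀ = 1541 Hz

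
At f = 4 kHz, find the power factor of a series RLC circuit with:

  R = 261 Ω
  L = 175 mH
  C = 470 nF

Step 1 — Angular frequency: ω = 2π·f = 2π·4000 = 2.513e+04 rad/s.
Step 2 — Component impedances:
  R: Z = R = 261 Ω
  L: Z = jωL = j·2.513e+04·0.175 = 0 + j4398 Ω
  C: Z = 1/(jωC) = -j/(ω·C) = 0 - j84.66 Ω
Step 3 — Series combination: Z_total = R + L + C = 261 + j4314 Ω = 4321∠86.5° Ω.
Step 4 — Power factor: PF = cos(φ) = Re(Z)/|Z| = 261/4321 = 0.0604.
Step 5 — Type: Im(Z) = 4314 ⇒ lagging (phase φ = 86.5°).

PF = 0.0604 (lagging, φ = 86.5°)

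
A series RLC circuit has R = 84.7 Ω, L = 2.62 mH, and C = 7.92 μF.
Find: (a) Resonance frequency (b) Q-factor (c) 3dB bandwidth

Step 1 — Resonance condition Im(Z)=0 gives ω₀ = 1/√(LC).
Step 2 — ω₀ = 1/√(0.00262·7.92e-06) = 6942 rad/s.
Step 3 — f₀ = ω₀/(2π) = 1105 Hz.
Step 4 — Series Q: Q = ω₀L/R = 6942·0.00262/84.7 = 0.2147.
Step 5 — 3dB bandwidth: Δω = ω₀/Q = 3.233e+04 rad/s; BW = Δω/(2π) = 5145 Hz.

(a) f₀ = 1105 Hz  (b) Q = 0.2147  (c) BW = 5145 Hz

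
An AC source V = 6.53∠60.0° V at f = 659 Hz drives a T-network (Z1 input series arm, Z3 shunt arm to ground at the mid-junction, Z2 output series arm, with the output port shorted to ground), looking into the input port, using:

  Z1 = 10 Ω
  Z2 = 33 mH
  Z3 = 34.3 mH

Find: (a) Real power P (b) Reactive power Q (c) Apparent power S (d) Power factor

Step 1 — Angular frequency: ω = 2π·f = 2π·659 = 4141 rad/s.
Step 2 — Component impedances:
  Z1: Z = R = 10 Ω
  Z2: Z = jωL = j·4141·0.033 = 0 + j136.6 Ω
  Z3: Z = jωL = j·4141·0.0343 = 0 + j142 Ω
Step 3 — With the output port shorted to ground, the output series arm Z2 runs from the junction to ground; the shunt arm Z3 also runs from the junction to ground. They appear in parallel: Z3 || Z2 = 0 + j69.64 Ω.
Step 4 — Series with input arm Z1: Z_in = Z1 + (Z3 || Z2) = 10 + j69.64 Ω = 70.35∠81.8° Ω.
Step 5 — Source phasor: V = 6.53∠60.0° V = 3.265 + j5.655 V.
Step 6 — Current: I = V / Z = 0.08616 - j0.03451 A = 0.09282∠-21.8° A.
Step 7 — Complex power: S = V·I* = 0.08615 + j0.5999 VA.
Step 8 — Real power: P = Re(S) = 0.08615 W.
Step 9 — Reactive power: Q = Im(S) = 0.5999 VAR.
Step 10 — Apparent power: |S| = 0.6061 VA.
Step 11 — Power factor: PF = P/|S| = 0.1421 (lagging).

(a) P = 0.08615 W  (b) Q = 0.5999 VAR  (c) S = 0.6061 VA  (d) PF = 0.1421 (lagging)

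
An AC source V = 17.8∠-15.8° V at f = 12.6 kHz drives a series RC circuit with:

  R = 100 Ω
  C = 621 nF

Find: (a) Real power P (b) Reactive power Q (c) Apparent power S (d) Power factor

Step 1 — Angular frequency: ω = 2π·f = 2π·1.26e+04 = 7.917e+04 rad/s.
Step 2 — Component impedances:
  R: Z = R = 100 Ω
  C: Z = 1/(jωC) = -j/(ω·C) = 0 - j20.34 Ω
Step 3 — Series combination: Z_total = R + C = 100 - j20.34 Ω = 102∠-11.5° Ω.
Step 4 — Source phasor: V = 17.8∠-15.8° V = 17.13 - j4.847 V.
Step 5 — Current: I = V / Z = 0.1739 - j0.01309 A = 0.1744∠-4.3° A.
Step 6 — Complex power: S = V·I* = 3.043 - j0.6189 VA.
Step 7 — Real power: P = Re(S) = 3.043 W.
Step 8 — Reactive power: Q = Im(S) = -0.6189 VAR.
Step 9 — Apparent power: |S| = 3.105 VA.
Step 10 — Power factor: PF = P/|S| = 0.9799 (leading).

(a) P = 3.043 W  (b) Q = -0.6189 VAR  (c) S = 3.105 VA  (d) PF = 0.9799 (leading)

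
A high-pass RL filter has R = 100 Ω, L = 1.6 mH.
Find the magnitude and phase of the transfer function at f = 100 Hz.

Step 1 — Angular frequency: ω = 2π·100 = 628.3 rad/s.
Step 2 — Transfer function: H(jω) = jωL/(R + jωL).
Step 3 — Numerator jωL = j·1.005; denominator R + jωL = 100 + j1.005.
Step 4 — H = 0.0001011 + j0.01005.
Step 5 — Magnitude: |H| = 0.01005 (-40.0 dB); phase: φ = 89.4°.

|H| = 0.01005 (-40.0 dB), φ = 89.4°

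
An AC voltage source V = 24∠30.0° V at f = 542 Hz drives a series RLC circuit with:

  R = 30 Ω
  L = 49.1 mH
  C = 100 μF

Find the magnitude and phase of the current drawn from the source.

Step 1 — Angular frequency: ω = 2π·f = 2π·542 = 3405 rad/s.
Step 2 — Component impedances:
  R: Z = R = 30 Ω
  L: Z = jωL = j·3405·0.0491 = 0 + j167.2 Ω
  C: Z = 1/(jωC) = -j/(ω·C) = 0 - j2.936 Ω
Step 3 — Series combination: Z_total = R + L + C = 30 + j164.3 Ω = 167∠79.7° Ω.
Step 4 — Source phasor: V = 24∠30.0° V = 20.78 + j12 V.
Step 5 — Ohm's law: I = V / Z_total = (20.78 + j12) / (30 + j164.3) = 0.09305 - j0.1095 A.
Step 6 — Convert to polar: |I| = 0.1437 A, ∠I = -49.7°.

I = 0.1437∠-49.7° A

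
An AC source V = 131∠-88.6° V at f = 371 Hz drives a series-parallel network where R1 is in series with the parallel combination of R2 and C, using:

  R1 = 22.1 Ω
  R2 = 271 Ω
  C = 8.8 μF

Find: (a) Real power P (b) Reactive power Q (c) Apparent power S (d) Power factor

Step 1 — Angular frequency: ω = 2π·f = 2π·371 = 2331 rad/s.
Step 2 — Component impedances:
  R1: Z = R = 22.1 Ω
  R2: Z = R = 271 Ω
  C: Z = 1/(jωC) = -j/(ω·C) = 0 - j48.75 Ω
Step 3 — Parallel branch: R2 || C = 1/(1/R2 + 1/C) = 8.494 - j47.22 Ω.
Step 4 — Series with R1: Z_total = R1 + (R2 || C) = 30.59 - j47.22 Ω = 56.27∠-57.1° Ω.
Step 5 — Source phasor: V = 131∠-88.6° V = 3.201 - j131 V.
Step 6 — Current: I = V / Z = 1.984 - j1.218 A = 2.328∠-31.5° A.
Step 7 — Complex power: S = V·I* = 165.8 - j256 VA.
Step 8 — Real power: P = Re(S) = 165.8 W.
Step 9 — Reactive power: Q = Im(S) = -256 VAR.
Step 10 — Apparent power: |S| = 305 VA.
Step 11 — Power factor: PF = P/|S| = 0.5437 (leading).

(a) P = 165.8 W  (b) Q = -256 VAR  (c) S = 305 VA  (d) PF = 0.5437 (leading)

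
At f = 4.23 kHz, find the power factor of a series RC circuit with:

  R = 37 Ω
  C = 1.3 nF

Step 1 — Angular frequency: ω = 2π·f = 2π·4230 = 2.658e+04 rad/s.
Step 2 — Component impedances:
  R: Z = R = 37 Ω
  C: Z = 1/(jωC) = -j/(ω·C) = 0 - j2.894e+04 Ω
Step 3 — Series combination: Z_total = R + C = 37 - j2.894e+04 Ω = 2.894e+04∠-89.9° Ω.
Step 4 — Power factor: PF = cos(φ) = Re(Z)/|Z| = 37/28943 = 0.001278.
Step 5 — Type: Im(Z) = -2.894e+04 ⇒ leading (phase φ = -89.9°).

PF = 0.001278 (leading, φ = -89.9°)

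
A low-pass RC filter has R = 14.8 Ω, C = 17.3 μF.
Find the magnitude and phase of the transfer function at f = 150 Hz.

Step 1 — Angular frequency: ω = 2π·150 = 942.5 rad/s.
Step 2 — Transfer function: H(jω) = 1/(1 + jωRC).
Step 3 — Denominator: 1 + jωRC = 1 + j·942.5·14.8·1.73e-05 = 1 + j0.2413.
Step 4 — H = 0.945 - j0.228.
Step 5 — Magnitude: |H| = 0.9721 (-0.2 dB); phase: φ = -13.6°.

|H| = 0.9721 (-0.2 dB), φ = -13.6°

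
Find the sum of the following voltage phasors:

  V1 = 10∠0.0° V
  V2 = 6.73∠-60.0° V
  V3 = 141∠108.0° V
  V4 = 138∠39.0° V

Step 1 — Convert each phasor to rectangular form:
  V1 = 10·(cos(0.0°) + j·sin(0.0°)) = 10 V
  V2 = 6.73·(cos(-60.0°) + j·sin(-60.0°)) = 3.365 - j5.828 V
  V3 = 141·(cos(108.0°) + j·sin(108.0°)) = -43.57 + j134.1 V
  V4 = 138·(cos(39.0°) + j·sin(39.0°)) = 107.2 + j86.85 V
Step 2 — Sum components: V_total = 77.04 + j215.1 V.
Step 3 — Convert to polar: |V_total| = 228.5 V, ∠V_total = 70.3°.

V_total = 228.5∠70.3° V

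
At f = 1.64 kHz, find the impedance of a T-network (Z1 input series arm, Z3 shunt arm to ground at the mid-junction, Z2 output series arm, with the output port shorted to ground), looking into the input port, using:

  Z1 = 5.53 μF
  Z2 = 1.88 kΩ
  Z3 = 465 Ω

Step 1 — Angular frequency: ω = 2π·f = 2π·1640 = 1.03e+04 rad/s.
Step 2 — Component impedances:
  Z1: Z = 1/(jωC) = -j/(ω·C) = 0 - j17.55 Ω
  Z2: Z = R = 1880 Ω
  Z3: Z = R = 465 Ω
Step 3 — With the output port shorted to ground, the output series arm Z2 runs from the junction to ground; the shunt arm Z3 also runs from the junction to ground. They appear in parallel: Z3 || Z2 = 372.8 Ω.
Step 4 — Series with input arm Z1: Z_in = Z1 + (Z3 || Z2) = 372.8 - j17.55 Ω = 373.2∠-2.7° Ω.

Z = 372.8 - j17.55 Ω = 373.2∠-2.7° Ω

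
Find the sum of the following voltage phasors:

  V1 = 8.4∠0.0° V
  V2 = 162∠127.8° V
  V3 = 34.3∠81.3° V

Step 1 — Convert each phasor to rectangular form:
  V1 = 8.4·(cos(0.0°) + j·sin(0.0°)) = 8.4 V
  V2 = 162·(cos(127.8°) + j·sin(127.8°)) = -99.29 + j128 V
  V3 = 34.3·(cos(81.3°) + j·sin(81.3°)) = 5.188 + j33.91 V
Step 2 — Sum components: V_total = -85.7 + j161.9 V.
Step 3 — Convert to polar: |V_total| = 183.2 V, ∠V_total = 117.9°.

V_total = 183.2∠117.9° V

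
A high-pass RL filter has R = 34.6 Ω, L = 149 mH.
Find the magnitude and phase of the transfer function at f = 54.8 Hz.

Step 1 — Angular frequency: ω = 2π·54.8 = 344.3 rad/s.
Step 2 — Transfer function: H(jω) = jωL/(R + jωL).
Step 3 — Numerator jωL = j·51.3; denominator R + jωL = 34.6 + j51.3.
Step 4 — H = 0.6874 + j0.4636.
Step 5 — Magnitude: |H| = 0.8291 (-1.6 dB); phase: φ = 34.0°.

|H| = 0.8291 (-1.6 dB), φ = 34.0°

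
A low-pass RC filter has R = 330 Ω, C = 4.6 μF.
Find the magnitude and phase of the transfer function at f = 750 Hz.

Step 1 — Angular frequency: ω = 2π·750 = 4712 rad/s.
Step 2 — Transfer function: H(jω) = 1/(1 + jωRC).
Step 3 — Denominator: 1 + jωRC = 1 + j·4712·330·4.6e-06 = 1 + j7.153.
Step 4 — H = 0.01917 - j0.1371.
Step 5 — Magnitude: |H| = 0.1384 (-17.2 dB); phase: φ = -82.0°.

|H| = 0.1384 (-17.2 dB), φ = -82.0°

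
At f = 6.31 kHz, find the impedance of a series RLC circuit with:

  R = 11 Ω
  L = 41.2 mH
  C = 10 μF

Step 1 — Angular frequency: ω = 2π·f = 2π·6310 = 3.965e+04 rad/s.
Step 2 — Component impedances:
  R: Z = R = 11 Ω
  L: Z = jωL = j·3.965e+04·0.0412 = 0 + j1633 Ω
  C: Z = 1/(jωC) = -j/(ω·C) = 0 - j2.522 Ω
Step 3 — Series combination: Z_total = R + L + C = 11 + j1631 Ω = 1631∠89.6° Ω.

Z = 11 + j1631 Ω = 1631∠89.6° Ω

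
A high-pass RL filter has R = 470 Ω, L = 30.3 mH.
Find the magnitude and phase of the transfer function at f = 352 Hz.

Step 1 — Angular frequency: ω = 2π·352 = 2212 rad/s.
Step 2 — Transfer function: H(jω) = jωL/(R + jωL).
Step 3 — Numerator jωL = j·67.01; denominator R + jωL = 470 + j67.01.
Step 4 — H = 0.01992 + j0.1397.
Step 5 — Magnitude: |H| = 0.1412 (-17.0 dB); phase: φ = 81.9°.

|H| = 0.1412 (-17.0 dB), φ = 81.9°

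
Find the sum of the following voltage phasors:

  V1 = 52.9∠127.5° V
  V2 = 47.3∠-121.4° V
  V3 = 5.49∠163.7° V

Step 1 — Convert each phasor to rectangular form:
  V1 = 52.9·(cos(127.5°) + j·sin(127.5°)) = -32.2 + j41.97 V
  V2 = 47.3·(cos(-121.4°) + j·sin(-121.4°)) = -24.64 - j40.37 V
  V3 = 5.49·(cos(163.7°) + j·sin(163.7°)) = -5.269 + j1.541 V
Step 2 — Sum components: V_total = -62.12 + j3.136 V.
Step 3 — Convert to polar: |V_total| = 62.2 V, ∠V_total = 177.1°.

V_total = 62.2∠177.1° V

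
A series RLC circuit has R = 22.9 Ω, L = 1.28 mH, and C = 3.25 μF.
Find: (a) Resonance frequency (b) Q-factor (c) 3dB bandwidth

Step 1 — Resonance: ω₀ = 1/√(LC) = 1/√(0.00128·3.25e-06) = 1.55e+04 rad/s.
Step 2 — f₀ = ω₀/(2π) = 2468 Hz.
Step 3 — Series Q: Q = ω₀L/R = 1.55e+04·0.00128/22.9 = 0.8666.
Step 4 — Bandwidth: Δω = ω₀/Q = 1.789e+04 rad/s; BW = Δω/(2π) = 2847 Hz.

(a) f₀ = 2468 Hz  (b) Q = 0.8666  (c) BW = 2847 Hz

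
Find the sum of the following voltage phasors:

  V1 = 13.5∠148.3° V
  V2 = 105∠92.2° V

Step 1 — Convert each phasor to rectangular form:
  V1 = 13.5·(cos(148.3°) + j·sin(148.3°)) = -11.49 + j7.094 V
  V2 = 105·(cos(92.2°) + j·sin(92.2°)) = -4.031 + j104.9 V
Step 2 — Sum components: V_total = -15.52 + j112 V.
Step 3 — Convert to polar: |V_total| = 113.1 V, ∠V_total = 97.9°.

V_total = 113.1∠97.9° V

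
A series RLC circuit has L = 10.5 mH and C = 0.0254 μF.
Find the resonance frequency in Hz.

Step 1 — Resonance condition Im(Z)=0 gives ω₀ = 1/√(LC).
Step 2 — ω₀ = 1/√(0.0105·2.54e-08) = 6.123e+04 rad/s.
Step 3 — f₀ = ω₀/(2π) = 9746 Hz.

f₀ = 9746 Hz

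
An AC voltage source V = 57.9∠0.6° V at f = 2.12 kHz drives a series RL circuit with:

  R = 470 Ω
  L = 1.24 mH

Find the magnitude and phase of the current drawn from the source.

Step 1 — Angular frequency: ω = 2π·f = 2π·2120 = 1.332e+04 rad/s.
Step 2 — Component impedances:
  R: Z = R = 470 Ω
  L: Z = jωL = j·1.332e+04·0.00124 = 0 + j16.52 Ω
Step 3 — Series combination: Z_total = R + L = 470 + j16.52 Ω = 470.3∠2.0° Ω.
Step 4 — Source phasor: V = 57.9∠0.6° V = 57.9 + j0.6063 V.
Step 5 — Ohm's law: I = V / Z_total = (57.9 + j0.6063) / (470 + j16.52) = 0.1231 - j0.003035 A.
Step 6 — Convert to polar: |I| = 0.1231 A, ∠I = -1.4°.

I = 0.1231∠-1.4° A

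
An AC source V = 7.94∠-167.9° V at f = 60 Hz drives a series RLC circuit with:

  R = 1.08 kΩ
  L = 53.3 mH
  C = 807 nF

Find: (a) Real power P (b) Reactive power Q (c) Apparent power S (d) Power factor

Step 1 — Angular frequency: ω = 2π·f = 2π·60 = 377 rad/s.
Step 2 — Component impedances:
  R: Z = R = 1080 Ω
  L: Z = jωL = j·377·0.0533 = 0 + j20.09 Ω
  C: Z = 1/(jωC) = -j/(ω·C) = 0 - j3287 Ω
Step 3 — Series combination: Z_total = R + L + C = 1080 - j3267 Ω = 3441∠-71.7° Ω.
Step 4 — Source phasor: V = 7.94∠-167.9° V = -7.764 - j1.664 V.
Step 5 — Current: I = V / Z = -0.000249 - j0.002294 A = 0.002308∠-96.2° A.
Step 6 — Complex power: S = V·I* = 0.005751 - j0.0174 VA.
Step 7 — Real power: P = Re(S) = 0.005751 W.
Step 8 — Reactive power: Q = Im(S) = -0.0174 VAR.
Step 9 — Apparent power: |S| = 0.01832 VA.
Step 10 — Power factor: PF = P/|S| = 0.3139 (leading).

(a) P = 0.005751 W  (b) Q = -0.0174 VAR  (c) S = 0.01832 VA  (d) PF = 0.3139 (leading)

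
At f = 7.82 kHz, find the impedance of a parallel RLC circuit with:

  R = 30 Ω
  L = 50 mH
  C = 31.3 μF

Step 1 — Angular frequency: ω = 2π·f = 2π·7820 = 4.913e+04 rad/s.
Step 2 — Component impedances:
  R: Z = R = 30 Ω
  L: Z = jωL = j·4.913e+04·0.05 = 0 + j2457 Ω
  C: Z = 1/(jωC) = -j/(ω·C) = 0 - j0.6502 Ω
Step 3 — Parallel combination: 1/Z_total = 1/R + 1/L + 1/C; Z_total = 0.01409 - j0.6501 Ω = 0.6503∠-88.8° Ω.

Z = 0.01409 - j0.6501 Ω = 0.6503∠-88.8° Ω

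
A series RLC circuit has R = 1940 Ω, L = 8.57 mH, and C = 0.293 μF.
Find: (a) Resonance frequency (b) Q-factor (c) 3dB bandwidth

Step 1 — Resonance condition Im(Z)=0 gives ω₀ = 1/√(LC).
Step 2 — ω₀ = 1/√(0.00857·2.93e-07) = 1.996e+04 rad/s.
Step 3 — f₀ = ω₀/(2π) = 3176 Hz.
Step 4 — Series Q: Q = ω₀L/R = 1.996e+04·0.00857/1940 = 0.08816.
Step 5 — 3dB bandwidth: Δω = ω₀/Q = 2.264e+05 rad/s; BW = Δω/(2π) = 3.603e+04 Hz.

(a) f₀ = 3176 Hz  (b) Q = 0.08816  (c) BW = 3.603e+04 Hz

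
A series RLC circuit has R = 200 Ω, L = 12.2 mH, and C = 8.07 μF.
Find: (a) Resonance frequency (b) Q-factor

Step 1 — Resonance condition Im(Z)=0 gives ω₀ = 1/√(LC).
Step 2 — ω₀ = 1/√(0.0122·8.07e-06) = 3187 rad/s.
Step 3 — f₀ = ω₀/(2π) = 507.2 Hz.
Step 4 — Series Q: Q = ω₀L/R = 3187·0.0122/200 = 0.1944.

(a) f₀ = 507.2 Hz  (b) Q = 0.1944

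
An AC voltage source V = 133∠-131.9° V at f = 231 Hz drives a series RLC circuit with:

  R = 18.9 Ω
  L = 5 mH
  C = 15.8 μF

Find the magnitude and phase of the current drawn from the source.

Step 1 — Angular frequency: ω = 2π·f = 2π·231 = 1451 rad/s.
Step 2 — Component impedances:
  R: Z = R = 18.9 Ω
  L: Z = jωL = j·1451·0.005 = 0 + j7.257 Ω
  C: Z = 1/(jωC) = -j/(ω·C) = 0 - j43.61 Ω
Step 3 — Series combination: Z_total = R + L + C = 18.9 - j36.35 Ω = 40.97∠-62.5° Ω.
Step 4 — Source phasor: V = 133∠-131.9° V = -88.82 - j98.99 V.
Step 5 — Ohm's law: I = V / Z_total = (-88.82 - j98.99) / (18.9 - j36.35) = 1.144 - j3.038 A.
Step 6 — Convert to polar: |I| = 3.246 A, ∠I = -69.4°.

I = 3.246∠-69.4° A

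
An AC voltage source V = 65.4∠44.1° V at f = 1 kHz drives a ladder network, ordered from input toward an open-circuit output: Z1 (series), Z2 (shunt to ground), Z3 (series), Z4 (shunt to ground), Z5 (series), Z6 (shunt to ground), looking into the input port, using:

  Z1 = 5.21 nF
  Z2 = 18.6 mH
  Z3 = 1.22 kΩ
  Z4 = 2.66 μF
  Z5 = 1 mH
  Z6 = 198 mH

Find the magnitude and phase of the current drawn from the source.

Step 1 — Angular frequency: ω = 2π·f = 2π·1000 = 6283 rad/s.
Step 2 — Component impedances:
  Z1: Z = 1/(jωC) = -j/(ω·C) = 0 - j3.055e+04 Ω
  Z2: Z = jωL = j·6283·0.0186 = 0 + j116.9 Ω
  Z3: Z = R = 1220 Ω
  Z4: Z = 1/(jωC) = -j/(ω·C) = 0 - j59.83 Ω
  Z5: Z = jωL = j·6283·0.001 = 0 + j6.283 Ω
  Z6: Z = jωL = j·6283·0.198 = 0 + j1244 Ω
Step 3 — Ladder network (open output): work backward from the far end, alternating series and parallel combinations. Z_in = 11.17 - j3.043e+04 Ω = 3.043e+04∠-90.0° Ω.
Step 4 — Source phasor: V = 65.4∠44.1° V = 46.97 + j45.51 V.
Step 5 — Ohm's law: I = V / Z_total = (46.97 + j45.51) / (11.17 - j3.043e+04) = -0.001495 + j0.001544 A.
Step 6 — Convert to polar: |I| = 0.002149 A, ∠I = 134.1°.

I = 0.002149∠134.1° A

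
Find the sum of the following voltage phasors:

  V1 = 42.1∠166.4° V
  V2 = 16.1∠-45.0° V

Step 1 — Convert each phasor to rectangular form:
  V1 = 42.1·(cos(166.4°) + j·sin(166.4°)) = -40.92 + j9.899 V
  V2 = 16.1·(cos(-45.0°) + j·sin(-45.0°)) = 11.38 - j11.38 V
Step 2 — Sum components: V_total = -29.54 - j1.485 V.
Step 3 — Convert to polar: |V_total| = 29.57 V, ∠V_total = -177.1°.

V_total = 29.57∠-177.1° V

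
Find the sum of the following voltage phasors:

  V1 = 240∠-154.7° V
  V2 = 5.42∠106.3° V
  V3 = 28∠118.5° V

Step 1 — Convert each phasor to rectangular form:
  V1 = 240·(cos(-154.7°) + j·sin(-154.7°)) = -217 - j102.6 V
  V2 = 5.42·(cos(106.3°) + j·sin(106.3°)) = -1.521 + j5.202 V
  V3 = 28·(cos(118.5°) + j·sin(118.5°)) = -13.36 + j24.61 V
Step 2 — Sum components: V_total = -231.9 - j72.76 V.
Step 3 — Convert to polar: |V_total| = 243 V, ∠V_total = -162.6°.

V_total = 243∠-162.6° V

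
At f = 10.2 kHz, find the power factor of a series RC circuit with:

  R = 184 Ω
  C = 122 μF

Step 1 — Angular frequency: ω = 2π·f = 2π·1.02e+04 = 6.409e+04 rad/s.
Step 2 — Component impedances:
  R: Z = R = 184 Ω
  C: Z = 1/(jωC) = -j/(ω·C) = 0 - j0.1279 Ω
Step 3 — Series combination: Z_total = R + C = 184 - j0.1279 Ω = 184∠-0.0° Ω.
Step 4 — Power factor: PF = cos(φ) = Re(Z)/|Z| = 184/184 = 1.
Step 5 — Type: Im(Z) = -0.1279 ⇒ leading (phase φ = -0.0°).

PF = 1 (leading, φ = -0.0°)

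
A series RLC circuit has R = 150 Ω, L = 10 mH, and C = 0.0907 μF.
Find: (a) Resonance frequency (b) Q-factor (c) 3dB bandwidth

Step 1 — Resonance: ω₀ = 1/√(LC) = 1/√(0.01·9.07e-08) = 3.32e+04 rad/s.
Step 2 — f₀ = ω₀/(2π) = 5285 Hz.
Step 3 — Series Q: Q = ω₀L/R = 3.32e+04·0.01/150 = 2.214.
Step 4 — Bandwidth: Δω = ω₀/Q = 1.5e+04 rad/s; BW = Δω/(2π) = 2387 Hz.

(a) f₀ = 5285 Hz  (b) Q = 2.214  (c) BW = 2387 Hz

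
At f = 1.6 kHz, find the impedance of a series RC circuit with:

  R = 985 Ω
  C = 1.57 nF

Step 1 — Angular frequency: ω = 2π·f = 2π·1600 = 1.005e+04 rad/s.
Step 2 — Component impedances:
  R: Z = R = 985 Ω
  C: Z = 1/(jωC) = -j/(ω·C) = 0 - j6.336e+04 Ω
Step 3 — Series combination: Z_total = R + C = 985 - j6.336e+04 Ω = 6.337e+04∠-89.1° Ω.

Z = 985 - j6.336e+04 Ω = 6.337e+04∠-89.1° Ω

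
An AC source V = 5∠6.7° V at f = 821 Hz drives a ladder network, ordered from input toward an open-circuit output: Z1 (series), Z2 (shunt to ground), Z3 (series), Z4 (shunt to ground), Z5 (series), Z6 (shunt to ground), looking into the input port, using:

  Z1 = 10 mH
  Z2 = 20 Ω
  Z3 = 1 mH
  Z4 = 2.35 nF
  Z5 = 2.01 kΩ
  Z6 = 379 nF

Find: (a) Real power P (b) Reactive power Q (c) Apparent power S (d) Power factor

Step 1 — Angular frequency: ω = 2π·f = 2π·821 = 5158 rad/s.
Step 2 — Component impedances:
  Z1: Z = jωL = j·5158·0.01 = 0 + j51.58 Ω
  Z2: Z = R = 20 Ω
  Z3: Z = jωL = j·5158·0.001 = 0 + j5.158 Ω
  Z4: Z = 1/(jωC) = -j/(ω·C) = 0 - j8.249e+04 Ω
  Z5: Z = R = 2010 Ω
  Z6: Z = 1/(jωC) = -j/(ω·C) = 0 - j511.5 Ω
Step 3 — Ladder network (open output): work backward from the far end, alternating series and parallel combinations. Z_in = 19.81 + j51.53 Ω = 55.21∠69.0° Ω.
Step 4 — Source phasor: V = 5∠6.7° V = 4.966 + j0.5834 V.
Step 5 — Current: I = V / Z = 0.04214 - j0.08016 A = 0.09056∠-62.3° A.
Step 6 — Complex power: S = V·I* = 0.1625 + j0.4226 VA.
Step 7 — Real power: P = Re(S) = 0.1625 W.
Step 8 — Reactive power: Q = Im(S) = 0.4226 VAR.
Step 9 — Apparent power: |S| = 0.4528 VA.
Step 10 — Power factor: PF = P/|S| = 0.3589 (lagging).

(a) P = 0.1625 W  (b) Q = 0.4226 VAR  (c) S = 0.4528 VA  (d) PF = 0.3589 (lagging)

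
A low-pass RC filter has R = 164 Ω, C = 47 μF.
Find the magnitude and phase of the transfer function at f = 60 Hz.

Step 1 — Angular frequency: ω = 2π·60 = 377 rad/s.
Step 2 — Transfer function: H(jω) = 1/(1 + jωRC).
Step 3 — Denominator: 1 + jωRC = 1 + j·377·164·4.7e-05 = 1 + j2.906.
Step 4 — H = 0.1059 - j0.3077.
Step 5 — Magnitude: |H| = 0.3254 (-9.8 dB); phase: φ = -71.0°.

|H| = 0.3254 (-9.8 dB), φ = -71.0°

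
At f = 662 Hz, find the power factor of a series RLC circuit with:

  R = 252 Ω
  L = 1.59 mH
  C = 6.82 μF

Step 1 — Angular frequency: ω = 2π·f = 2π·662 = 4159 rad/s.
Step 2 — Component impedances:
  R: Z = R = 252 Ω
  L: Z = jωL = j·4159·0.00159 = 0 + j6.614 Ω
  C: Z = 1/(jωC) = -j/(ω·C) = 0 - j35.25 Ω
Step 3 — Series combination: Z_total = R + L + C = 252 - j28.64 Ω = 253.6∠-6.5° Ω.
Step 4 — Power factor: PF = cos(φ) = Re(Z)/|Z| = 252/253.62 = 0.9936.
Step 5 — Type: Im(Z) = -28.64 ⇒ leading (phase φ = -6.5°).

PF = 0.9936 (leading, φ = -6.5°)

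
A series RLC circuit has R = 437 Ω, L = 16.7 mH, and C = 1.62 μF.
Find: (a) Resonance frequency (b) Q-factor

Step 1 — Resonance condition Im(Z)=0 gives ω₀ = 1/√(LC).
Step 2 — ω₀ = 1/√(0.0167·1.62e-06) = 6080 rad/s.
Step 3 — f₀ = ω₀/(2π) = 967.6 Hz.
Step 4 — Series Q: Q = ω₀L/R = 6080·0.0167/437 = 0.2323.

(a) f₀ = 967.6 Hz  (b) Q = 0.2323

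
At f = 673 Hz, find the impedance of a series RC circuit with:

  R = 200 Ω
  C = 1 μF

Step 1 — Angular frequency: ω = 2π·f = 2π·673 = 4229 rad/s.
Step 2 — Component impedances:
  R: Z = R = 200 Ω
  C: Z = 1/(jωC) = -j/(ω·C) = 0 - j236.5 Ω
Step 3 — Series combination: Z_total = R + C = 200 - j236.5 Ω = 309.7∠-49.8° Ω.

Z = 200 - j236.5 Ω = 309.7∠-49.8° Ω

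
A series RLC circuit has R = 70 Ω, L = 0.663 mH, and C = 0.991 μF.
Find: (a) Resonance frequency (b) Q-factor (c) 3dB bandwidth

Step 1 — Resonance: ω₀ = 1/√(LC) = 1/√(0.000663·9.91e-07) = 3.901e+04 rad/s.
Step 2 — f₀ = ω₀/(2π) = 6209 Hz.
Step 3 — Series Q: Q = ω₀L/R = 3.901e+04·0.000663/70 = 0.3695.
Step 4 — Bandwidth: Δω = ω₀/Q = 1.056e+05 rad/s; BW = Δω/(2π) = 1.68e+04 Hz.

(a) f₀ = 6209 Hz  (b) Q = 0.3695  (c) BW = 1.68e+04 Hz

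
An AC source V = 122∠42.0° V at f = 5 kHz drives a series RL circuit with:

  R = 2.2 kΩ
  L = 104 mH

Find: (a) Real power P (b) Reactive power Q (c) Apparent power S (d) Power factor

Step 1 — Angular frequency: ω = 2π·f = 2π·5000 = 3.142e+04 rad/s.
Step 2 — Component impedances:
  R: Z = R = 2200 Ω
  L: Z = jωL = j·3.142e+04·0.104 = 0 + j3267 Ω
Step 3 — Series combination: Z_total = R + L = 2200 + j3267 Ω = 3939∠56.0° Ω.
Step 4 — Source phasor: V = 122∠42.0° V = 90.66 + j81.63 V.
Step 5 — Current: I = V / Z = 0.03005 - j0.007517 A = 0.03097∠-14.0° A.
Step 6 — Complex power: S = V·I* = 2.111 + j3.134 VA.
Step 7 — Real power: P = Re(S) = 2.111 W.
Step 8 — Reactive power: Q = Im(S) = 3.134 VAR.
Step 9 — Apparent power: |S| = 3.779 VA.
Step 10 — Power factor: PF = P/|S| = 0.5585 (lagging).

(a) P = 2.111 W  (b) Q = 3.134 VAR  (c) S = 3.779 VA  (d) PF = 0.5585 (lagging)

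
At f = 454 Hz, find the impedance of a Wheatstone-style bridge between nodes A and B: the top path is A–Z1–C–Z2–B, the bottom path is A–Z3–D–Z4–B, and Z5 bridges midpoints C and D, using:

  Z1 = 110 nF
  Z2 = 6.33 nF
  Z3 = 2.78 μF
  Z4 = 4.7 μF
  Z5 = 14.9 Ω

Step 1 — Angular frequency: ω = 2π·f = 2π·454 = 2853 rad/s.
Step 2 — Component impedances:
  Z1: Z = 1/(jωC) = -j/(ω·C) = 0 - j3187 Ω
  Z2: Z = 1/(jωC) = -j/(ω·C) = 0 - j5.538e+04 Ω
  Z3: Z = 1/(jωC) = -j/(ω·C) = 0 - j126.1 Ω
  Z4: Z = 1/(jωC) = -j/(ω·C) = 0 - j74.59 Ω
  Z5: Z = R = 14.9 Ω
Step 3 — Bridge requires nodal analysis (the Z5 bridge couples midpoints C and D, so the two paths cannot be reduced to a simple series/parallel combination). Setting node B to ground and injecting 1 A at node A, the 3-node admittance system at A, C, D solves to V_A = Z_AB = 0.02009 - j195.8 Ω = 195.8∠-90.0° Ω.

Z = 0.02009 - j195.8 Ω = 195.8∠-90.0° Ω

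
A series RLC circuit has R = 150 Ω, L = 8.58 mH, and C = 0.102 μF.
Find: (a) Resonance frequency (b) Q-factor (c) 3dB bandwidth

Step 1 — Resonance: ω₀ = 1/√(LC) = 1/√(0.00858·1.02e-07) = 3.38e+04 rad/s.
Step 2 — f₀ = ω₀/(2π) = 5380 Hz.
Step 3 — Series Q: Q = ω₀L/R = 3.38e+04·0.00858/150 = 1.934.
Step 4 — Bandwidth: Δω = ω₀/Q = 1.748e+04 rad/s; BW = Δω/(2π) = 2782 Hz.

(a) f₀ = 5380 Hz  (b) Q = 1.934  (c) BW = 2782 Hz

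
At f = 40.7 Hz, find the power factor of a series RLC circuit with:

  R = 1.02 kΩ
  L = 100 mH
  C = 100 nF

Step 1 — Angular frequency: ω = 2π·f = 2π·40.7 = 255.7 rad/s.
Step 2 — Component impedances:
  R: Z = R = 1020 Ω
  L: Z = jωL = j·255.7·0.1 = 0 + j25.57 Ω
  C: Z = 1/(jωC) = -j/(ω·C) = 0 - j3.91e+04 Ω
Step 3 — Series combination: Z_total = R + L + C = 1020 - j3.908e+04 Ω = 3.909e+04∠-88.5° Ω.
Step 4 — Power factor: PF = cos(φ) = Re(Z)/|Z| = 1020/3.909e+04 = 0.02609.
Step 5 — Type: Im(Z) = -3.908e+04 ⇒ leading (phase φ = -88.5°).

PF = 0.02609 (leading, φ = -88.5°)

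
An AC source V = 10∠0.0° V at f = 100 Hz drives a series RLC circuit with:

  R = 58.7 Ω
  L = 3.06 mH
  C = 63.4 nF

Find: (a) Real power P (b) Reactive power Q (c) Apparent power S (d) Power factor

Step 1 — Angular frequency: ω = 2π·f = 2π·100 = 628.3 rad/s.
Step 2 — Component impedances:
  R: Z = R = 58.7 Ω
  L: Z = jωL = j·628.3·0.00306 = 0 + j1.923 Ω
  C: Z = 1/(jωC) = -j/(ω·C) = 0 - j2.51e+04 Ω
Step 3 — Series combination: Z_total = R + L + C = 58.7 - j2.51e+04 Ω = 2.51e+04∠-89.9° Ω.
Step 4 — Source phasor: V = 10∠0.0° V = 10 V.
Step 5 — Current: I = V / Z = 9.316e-07 + j0.0003984 A = 0.0003984∠89.9° A.
Step 6 — Complex power: S = V·I* = 9.316e-06 - j0.003984 VA.
Step 7 — Real power: P = Re(S) = 9.316e-06 W.
Step 8 — Reactive power: Q = Im(S) = -0.003984 VAR.
Step 9 — Apparent power: |S| = 0.003984 VA.
Step 10 — Power factor: PF = P/|S| = 0.002339 (leading).

(a) P = 9.316e-06 W  (b) Q = -0.003984 VAR  (c) S = 0.003984 VA  (d) PF = 0.002339 (leading)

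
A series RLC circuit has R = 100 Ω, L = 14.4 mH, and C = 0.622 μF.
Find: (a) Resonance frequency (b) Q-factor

Step 1 — Resonance condition Im(Z)=0 gives ω₀ = 1/√(LC).
Step 2 — ω₀ = 1/√(0.0144·6.22e-07) = 1.057e+04 rad/s.
Step 3 — f₀ = ω₀/(2π) = 1682 Hz.
Step 4 — Series Q: Q = ω₀L/R = 1.057e+04·0.0144/100 = 1.522.

(a) f₀ = 1682 Hz  (b) Q = 1.522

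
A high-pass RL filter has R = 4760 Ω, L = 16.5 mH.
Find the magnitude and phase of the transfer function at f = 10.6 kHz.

Step 1 — Angular frequency: ω = 2π·1.06e+04 = 6.66e+04 rad/s.
Step 2 — Transfer function: H(jω) = jωL/(R + jωL).
Step 3 — Numerator jωL = j·1099; denominator R + jωL = 4760 + j1099.
Step 4 — H = 0.0506 + j0.2192.
Step 5 — Magnitude: |H| = 0.225 (-13.0 dB); phase: φ = 77.0°.

|H| = 0.225 (-13.0 dB), φ = 77.0°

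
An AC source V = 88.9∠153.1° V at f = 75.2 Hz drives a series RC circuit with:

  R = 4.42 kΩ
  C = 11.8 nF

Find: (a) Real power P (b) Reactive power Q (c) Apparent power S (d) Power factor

Step 1 — Angular frequency: ω = 2π·f = 2π·75.2 = 472.5 rad/s.
Step 2 — Component impedances:
  R: Z = R = 4420 Ω
  C: Z = 1/(jωC) = -j/(ω·C) = 0 - j1.794e+05 Ω
Step 3 — Series combination: Z_total = R + C = 4420 - j1.794e+05 Ω = 1.794e+05∠-88.6° Ω.
Step 4 — Source phasor: V = 88.9∠153.1° V = -79.28 + j40.22 V.
Step 5 — Current: I = V / Z = -0.000235 - j0.0004362 A = 0.0004955∠-118.3° A.
Step 6 — Complex power: S = V·I* = 0.001085 - j0.04404 VA.
Step 7 — Real power: P = Re(S) = 0.001085 W.
Step 8 — Reactive power: Q = Im(S) = -0.04404 VAR.
Step 9 — Apparent power: |S| = 0.04405 VA.
Step 10 — Power factor: PF = P/|S| = 0.02464 (leading).

(a) P = 0.001085 W  (b) Q = -0.04404 VAR  (c) S = 0.04405 VA  (d) PF = 0.02464 (leading)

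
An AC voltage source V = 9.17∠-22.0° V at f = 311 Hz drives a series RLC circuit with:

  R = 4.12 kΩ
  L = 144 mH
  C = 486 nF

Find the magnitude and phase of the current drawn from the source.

Step 1 — Angular frequency: ω = 2π·f = 2π·311 = 1954 rad/s.
Step 2 — Component impedances:
  R: Z = R = 4120 Ω
  L: Z = jωL = j·1954·0.144 = 0 + j281.4 Ω
  C: Z = 1/(jωC) = -j/(ω·C) = 0 - j1053 Ω
Step 3 — Series combination: Z_total = R + L + C = 4120 - j771.6 Ω = 4192∠-10.6° Ω.
Step 4 — Source phasor: V = 9.17∠-22.0° V = 8.502 - j3.435 V.
Step 5 — Ohm's law: I = V / Z_total = (8.502 - j3.435) / (4120 - j771.6) = 0.002145 - j0.0004321 A.
Step 6 — Convert to polar: |I| = 0.002188 A, ∠I = -11.4°.

I = 0.002188∠-11.4° A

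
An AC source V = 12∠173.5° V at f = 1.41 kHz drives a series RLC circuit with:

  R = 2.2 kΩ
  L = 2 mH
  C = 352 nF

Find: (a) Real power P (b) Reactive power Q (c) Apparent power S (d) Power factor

Step 1 — Angular frequency: ω = 2π·f = 2π·1410 = 8859 rad/s.
Step 2 — Component impedances:
  R: Z = R = 2200 Ω
  L: Z = jωL = j·8859·0.002 = 0 + j17.72 Ω
  C: Z = 1/(jωC) = -j/(ω·C) = 0 - j320.7 Ω
Step 3 — Series combination: Z_total = R + L + C = 2200 - j303 Ω = 2221∠-7.8° Ω.
Step 4 — Source phasor: V = 12∠173.5° V = -11.92 + j1.358 V.
Step 5 — Current: I = V / Z = -0.005402 - j0.0001264 A = 0.005404∠-178.7° A.
Step 6 — Complex power: S = V·I* = 0.06424 - j0.008846 VA.
Step 7 — Real power: P = Re(S) = 0.06424 W.
Step 8 — Reactive power: Q = Im(S) = -0.008846 VAR.
Step 9 — Apparent power: |S| = 0.06484 VA.
Step 10 — Power factor: PF = P/|S| = 0.9907 (leading).

(a) P = 0.06424 W  (b) Q = -0.008846 VAR  (c) S = 0.06484 VA  (d) PF = 0.9907 (leading)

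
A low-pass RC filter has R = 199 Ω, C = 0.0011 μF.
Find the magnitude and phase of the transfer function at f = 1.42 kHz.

Step 1 — Angular frequency: ω = 2π·1420 = 8922 rad/s.
Step 2 — Transfer function: H(jω) = 1/(1 + jωRC).
Step 3 — Denominator: 1 + jωRC = 1 + j·8922·199·1.1e-09 = 1 + j0.001953.
Step 4 — H = 1 - j0.001953.
Step 5 — Magnitude: |H| = 1 (-0.0 dB); phase: φ = -0.1°.

|H| = 1 (-0.0 dB), φ = -0.1°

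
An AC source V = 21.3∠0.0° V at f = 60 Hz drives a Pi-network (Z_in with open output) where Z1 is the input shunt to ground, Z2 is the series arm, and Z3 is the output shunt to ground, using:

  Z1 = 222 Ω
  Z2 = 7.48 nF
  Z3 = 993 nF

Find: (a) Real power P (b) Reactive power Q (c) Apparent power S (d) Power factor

Step 1 — Angular frequency: ω = 2π·f = 2π·60 = 377 rad/s.
Step 2 — Component impedances:
  Z1: Z = R = 222 Ω
  Z2: Z = 1/(jωC) = -j/(ω·C) = 0 - j3.546e+05 Ω
  Z3: Z = 1/(jωC) = -j/(ω·C) = 0 - j2671 Ω
Step 3 — With open output, the series arm Z2 and the output shunt Z3 appear in series to ground: Z2 + Z3 = 0 - j3.573e+05 Ω.
Step 4 — Parallel with input shunt Z1: Z_in = Z1 || (Z2 + Z3) = 222 - j0.1379 Ω = 222∠-0.0° Ω.
Step 5 — Source phasor: V = 21.3∠0.0° V = 21.3 V.
Step 6 — Current: I = V / Z = 0.09595 + j5.961e-05 A = 0.09595∠0.0° A.
Step 7 — Complex power: S = V·I* = 2.044 - j0.00127 VA.
Step 8 — Real power: P = Re(S) = 2.044 W.
Step 9 — Reactive power: Q = Im(S) = -0.00127 VAR.
Step 10 — Apparent power: |S| = 2.044 VA.
Step 11 — Power factor: PF = P/|S| = 1 (leading).

(a) P = 2.044 W  (b) Q = -0.00127 VAR  (c) S = 2.044 VA  (d) PF = 1 (leading)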